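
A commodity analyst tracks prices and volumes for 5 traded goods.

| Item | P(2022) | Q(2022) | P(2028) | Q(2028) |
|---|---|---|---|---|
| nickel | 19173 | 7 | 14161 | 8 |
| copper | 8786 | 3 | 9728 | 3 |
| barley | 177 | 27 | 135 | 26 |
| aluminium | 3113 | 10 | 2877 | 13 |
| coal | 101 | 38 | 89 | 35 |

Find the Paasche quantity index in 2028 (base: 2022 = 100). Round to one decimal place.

Paasche quantity index uses current-period prices as weights.
ΣP(2028)·Q(2028) = 14161×8 + 9728×3 + 135×26 + 2877×13 + 89×35 = 113288 + 29184 + 3510 + 37401 + 3115 = 186498
ΣP(2028)·Q(2022) = 14161×7 + 9728×3 + 135×27 + 2877×10 + 89×38 = 99127 + 29184 + 3645 + 28770 + 3382 = 164108
Index = 186498 / 164108 × 100 = 113.6435

113.6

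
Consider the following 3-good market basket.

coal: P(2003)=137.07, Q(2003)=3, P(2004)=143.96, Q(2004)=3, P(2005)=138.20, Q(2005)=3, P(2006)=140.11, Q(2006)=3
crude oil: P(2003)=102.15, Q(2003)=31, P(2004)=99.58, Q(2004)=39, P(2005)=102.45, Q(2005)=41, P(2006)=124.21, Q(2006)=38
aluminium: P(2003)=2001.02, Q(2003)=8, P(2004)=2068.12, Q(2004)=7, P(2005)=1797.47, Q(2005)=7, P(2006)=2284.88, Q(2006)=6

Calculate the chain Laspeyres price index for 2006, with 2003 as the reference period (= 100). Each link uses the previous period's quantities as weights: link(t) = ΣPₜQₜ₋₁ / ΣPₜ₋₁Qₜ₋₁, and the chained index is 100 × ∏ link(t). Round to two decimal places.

Link 2003→2004:
ΣP(2004)Q(2003) = 143.96×3 + 99.58×31 + 2068.12×8 = 431.88 + 3086.98 + 16544.96 = 20063.82
ΣP(2003)Q(2003) = 137.07×3 + 102.15×31 + 2001.02×8 = 411.21 + 3166.65 + 16008.16 = 19586.02
link = 20063.82/19586.02 = 1.024395
Link 2004→2005:
ΣP(2005)Q(2004) = 138.20×3 + 102.45×39 + 1797.47×7 = 414.6 + 3995.55 + 12582.29 = 16992.44
ΣP(2004)Q(2004) = 143.96×3 + 99.58×39 + 2068.12×7 = 431.88 + 3883.62 + 14476.84 = 18792.34
link = 16992.44/18792.34 = 0.904222
Link 2005→2006:
ΣP(2006)Q(2005) = 140.11×3 + 124.21×41 + 2284.88×7 = 420.33 + 5092.61 + 15994.16 = 21507.1
ΣP(2005)Q(2005) = 138.20×3 + 102.45×41 + 1797.47×7 = 414.6 + 4200.45 + 12582.29 = 17197.34
link = 21507.1/17197.34 = 1.250606
Chained index = 100 × 1.024395 × 0.904222 × 1.250606 = 115.8412

115.84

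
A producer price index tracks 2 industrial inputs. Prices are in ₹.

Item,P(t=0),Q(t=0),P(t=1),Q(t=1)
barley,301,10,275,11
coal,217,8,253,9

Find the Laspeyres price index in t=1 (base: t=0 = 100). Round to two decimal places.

Laspeyres price index uses base-period quantities as weights.
ΣP(t=1)·Q(t=0) = 275×10 + 253×8 = 2750 + 2024 = 4774
ΣP(t=0)·Q(t=0) = 301×10 + 217×8 = 3010 + 1736 = 4746
Index = 4774 / 4746 × 100 = 100.5900

100.59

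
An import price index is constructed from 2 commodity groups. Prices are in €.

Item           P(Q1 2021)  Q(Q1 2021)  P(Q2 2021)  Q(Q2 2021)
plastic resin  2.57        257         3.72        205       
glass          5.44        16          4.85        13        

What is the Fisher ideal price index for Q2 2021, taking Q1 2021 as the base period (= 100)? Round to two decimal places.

Laspeyres component (base-period weights):
ΣP(Q2 2021)Q(Q1 2021) = 3.72×257 + 4.85×16 = 956.04 + 77.6 = 1033.64
ΣP(Q1 2021)Q(Q1 2021) = 2.57×257 + 5.44×16 = 660.49 + 87.04 = 747.53
L = 1033.64 / 747.53 × 100 = 138.2740
Paasche component (current-period weights):
ΣP(Q2 2021)Q(Q2 2021) = 3.72×205 + 4.85×13 = 762.6 + 63.05 = 825.65
ΣP(Q1 2021)Q(Q2 2021) = 2.57×205 + 5.44×13 = 526.85 + 70.72 = 597.57
P = 825.65 / 597.57 × 100 = 138.1679
Fisher = √(L × P) = √(138.2740 × 138.1679) = 138.2210

138.22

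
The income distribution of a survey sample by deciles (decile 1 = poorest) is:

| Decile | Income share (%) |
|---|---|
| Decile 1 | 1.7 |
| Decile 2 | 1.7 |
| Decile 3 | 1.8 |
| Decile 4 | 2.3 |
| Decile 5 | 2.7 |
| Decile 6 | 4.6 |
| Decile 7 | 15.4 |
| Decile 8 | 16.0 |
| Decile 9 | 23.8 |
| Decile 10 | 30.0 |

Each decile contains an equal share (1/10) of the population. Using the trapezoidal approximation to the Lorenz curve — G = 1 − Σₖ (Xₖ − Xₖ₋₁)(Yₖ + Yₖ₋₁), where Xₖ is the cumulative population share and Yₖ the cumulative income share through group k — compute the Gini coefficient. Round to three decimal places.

0.522

Cumulative income shares Yₖ: 0.0170, 0.0340, 0.0520, 0.0750, 0.1020, 0.1480, 0.3020, 0.4620, 0.7000, 1.0000
Σ (Xₖ−Xₖ₋₁)(Yₖ+Yₖ₋₁) = (1/10)(0.0170+0.0000) + (1/10)(0.0340+0.0170) + (1/10)(0.0520+0.0340) + (1/10)(0.0750+0.0520) + (1/10)(0.1020+0.0750) + (1/10)(0.1480+0.1020) + (1/10)(0.3020+0.1480) + (1/10)(0.4620+0.3020) + (1/10)(0.7000+0.4620) + (1/10)(1.0000+0.7000)
  = 0.0017 + 0.0051 + 0.0086 + 0.0127 + 0.0177 + 0.0250 + 0.0450 + 0.0764 + 0.1162 + 0.1700 = 0.4784
G = 1 − 0.4784 = 0.5216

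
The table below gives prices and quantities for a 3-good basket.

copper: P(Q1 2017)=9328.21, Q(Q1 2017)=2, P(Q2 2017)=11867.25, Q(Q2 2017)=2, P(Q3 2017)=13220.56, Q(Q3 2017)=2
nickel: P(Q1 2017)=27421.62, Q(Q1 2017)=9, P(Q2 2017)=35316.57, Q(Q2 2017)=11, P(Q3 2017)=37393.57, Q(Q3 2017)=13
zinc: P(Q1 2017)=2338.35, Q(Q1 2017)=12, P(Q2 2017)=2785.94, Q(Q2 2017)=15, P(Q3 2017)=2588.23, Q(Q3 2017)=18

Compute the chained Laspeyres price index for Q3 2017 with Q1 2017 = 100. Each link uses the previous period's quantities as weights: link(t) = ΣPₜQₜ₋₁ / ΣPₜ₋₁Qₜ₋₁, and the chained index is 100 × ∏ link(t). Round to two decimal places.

Link Q1 2017→Q2 2017:
ΣP(Q2 2017)Q(Q1 2017) = 11867.25×2 + 35316.57×9 + 2785.94×12 = 23734.5 + 317849.13 + 33431.28 = 375014.91
ΣP(Q1 2017)Q(Q1 2017) = 9328.21×2 + 27421.62×9 + 2338.35×12 = 18656.42 + 246794.58 + 28060.2 = 293511.2
link = 375014.91/293511.2 = 1.277685
Link Q2 2017→Q3 2017:
ΣP(Q3 2017)Q(Q2 2017) = 13220.56×2 + 37393.57×11 + 2588.23×15 = 26441.12 + 411329.27 + 38823.45 = 476593.84
ΣP(Q2 2017)Q(Q2 2017) = 11867.25×2 + 35316.57×11 + 2785.94×15 = 23734.5 + 388482.27 + 41789.1 = 454005.87
link = 476593.84/454005.87 = 1.049753
Chained index = 100 × 1.277685 × 1.049753 = 134.1253

134.13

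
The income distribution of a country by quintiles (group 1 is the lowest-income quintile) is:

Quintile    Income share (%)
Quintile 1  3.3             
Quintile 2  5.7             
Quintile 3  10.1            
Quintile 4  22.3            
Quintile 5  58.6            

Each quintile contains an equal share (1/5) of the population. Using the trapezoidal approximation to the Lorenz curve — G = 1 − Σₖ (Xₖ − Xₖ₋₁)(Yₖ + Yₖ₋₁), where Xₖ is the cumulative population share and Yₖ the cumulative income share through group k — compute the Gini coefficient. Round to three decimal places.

Cumulative income shares Yₖ: 0.0330, 0.0900, 0.1910, 0.4140, 1.0000
Σ (Xₖ−Xₖ₋₁)(Yₖ+Yₖ₋₁) = (1/5)(0.0330+0.0000) + (1/5)(0.0900+0.0330) + (1/5)(0.1910+0.0900) + (1/5)(0.4140+0.1910) + (1/5)(1.0000+0.4140)
  = 0.0066 + 0.0246 + 0.0562 + 0.1210 + 0.2828 = 0.4912
G = 1 − 0.4912 = 0.5088

0.509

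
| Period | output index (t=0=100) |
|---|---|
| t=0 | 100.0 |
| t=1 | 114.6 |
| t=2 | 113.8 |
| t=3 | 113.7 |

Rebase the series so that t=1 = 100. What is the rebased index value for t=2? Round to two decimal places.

Rebased(t=2) = 113.8 / 114.6 × 100 = 99.3019

99.30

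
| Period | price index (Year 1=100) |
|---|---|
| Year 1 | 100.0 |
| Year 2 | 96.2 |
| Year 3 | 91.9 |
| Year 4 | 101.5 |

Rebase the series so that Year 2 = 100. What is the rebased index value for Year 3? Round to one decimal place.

95.5

Rebased(Year 3) = 91.9 / 96.2 × 100 = 95.5301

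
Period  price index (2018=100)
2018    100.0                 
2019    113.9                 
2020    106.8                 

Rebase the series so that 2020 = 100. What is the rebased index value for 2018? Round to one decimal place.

93.6

Rebased(2018) = 100.0 / 106.8 × 100 = 93.6330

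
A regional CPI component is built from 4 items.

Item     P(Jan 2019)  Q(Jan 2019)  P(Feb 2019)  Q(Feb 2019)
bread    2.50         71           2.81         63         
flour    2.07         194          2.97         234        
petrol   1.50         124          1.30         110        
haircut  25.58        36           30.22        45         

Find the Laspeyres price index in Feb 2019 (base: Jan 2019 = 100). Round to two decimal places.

Laspeyres price index uses base-period quantities as weights.
ΣP(Feb 2019)·Q(Jan 2019) = 2.81×71 + 2.97×194 + 1.30×124 + 30.22×36 = 199.51 + 576.18 + 161.2 + 1087.92 = 2024.81
ΣP(Jan 2019)·Q(Jan 2019) = 2.50×71 + 2.07×194 + 1.50×124 + 25.58×36 = 177.5 + 401.58 + 186 + 920.88 = 1685.96
Index = 2024.81 / 1685.96 × 100 = 120.0983

120.10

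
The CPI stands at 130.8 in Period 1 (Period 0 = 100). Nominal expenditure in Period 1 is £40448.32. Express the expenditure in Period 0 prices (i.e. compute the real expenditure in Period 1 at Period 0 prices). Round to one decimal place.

Real = Nominal ÷ (Index/100) = 40448.32 ÷ (130.8/100)
     = 40448.32 ÷ 1.308 = 30923.7920

30923.8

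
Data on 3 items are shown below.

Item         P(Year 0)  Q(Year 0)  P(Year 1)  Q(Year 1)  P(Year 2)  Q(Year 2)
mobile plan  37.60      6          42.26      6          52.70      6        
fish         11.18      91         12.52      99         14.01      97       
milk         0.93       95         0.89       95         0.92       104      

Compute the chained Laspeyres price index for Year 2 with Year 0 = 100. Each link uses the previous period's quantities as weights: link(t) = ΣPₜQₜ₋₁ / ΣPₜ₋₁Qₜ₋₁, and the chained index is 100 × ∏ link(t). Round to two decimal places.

Link Year 0→Year 1:
ΣP(Year 1)Q(Year 0) = 42.26×6 + 12.52×91 + 0.89×95 = 253.56 + 1139.32 + 84.55 = 1477.43
ΣP(Year 0)Q(Year 0) = 37.60×6 + 11.18×91 + 0.93×95 = 225.6 + 1017.38 + 88.35 = 1331.33
link = 1477.43/1331.33 = 1.109740
Link Year 1→Year 2:
ΣP(Year 2)Q(Year 1) = 52.70×6 + 14.01×99 + 0.92×95 = 316.2 + 1386.99 + 87.4 = 1790.59
ΣP(Year 1)Q(Year 1) = 42.26×6 + 12.52×99 + 0.89×95 = 253.56 + 1239.48 + 84.55 = 1577.59
link = 1790.59/1577.59 = 1.135016
Chained index = 100 × 1.109740 × 1.135016 = 125.9573

125.96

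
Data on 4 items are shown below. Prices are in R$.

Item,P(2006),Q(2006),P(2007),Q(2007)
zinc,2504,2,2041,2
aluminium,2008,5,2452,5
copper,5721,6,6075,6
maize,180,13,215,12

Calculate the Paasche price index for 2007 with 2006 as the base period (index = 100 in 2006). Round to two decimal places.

107.45

Paasche price index uses current-period quantities as weights.
ΣP(2007)·Q(2007) = 2041×2 + 2452×5 + 6075×6 + 215×12 = 4082 + 12260 + 36450 + 2580 = 55372
ΣP(2006)·Q(2007) = 2504×2 + 2008×5 + 5721×6 + 180×12 = 5008 + 10040 + 34326 + 2160 = 51534
Index = 55372 / 51534 × 100 = 107.4475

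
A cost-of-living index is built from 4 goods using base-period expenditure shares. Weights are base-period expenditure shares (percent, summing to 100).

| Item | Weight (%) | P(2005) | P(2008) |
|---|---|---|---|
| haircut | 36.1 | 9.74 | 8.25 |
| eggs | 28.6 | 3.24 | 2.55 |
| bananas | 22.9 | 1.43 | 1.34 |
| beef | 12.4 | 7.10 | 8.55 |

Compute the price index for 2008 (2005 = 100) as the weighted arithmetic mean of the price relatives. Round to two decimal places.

haircut: 36.1 × (8.25/9.74) = 36.1 × 0.847023 = 30.5775
eggs: 28.6 × (2.55/3.24) = 28.6 × 0.787037 = 22.5093
bananas: 22.9 × (1.34/1.43) = 22.9 × 0.937063 = 21.4587
beef: 12.4 × (8.55/7.10) = 12.4 × 1.204225 = 14.9324
Index = Σ wᵢ·(p₁ᵢ/p₀ᵢ) = 30.5775 + 22.5093 + 21.4587 + 14.9324 = 89.4779

89.48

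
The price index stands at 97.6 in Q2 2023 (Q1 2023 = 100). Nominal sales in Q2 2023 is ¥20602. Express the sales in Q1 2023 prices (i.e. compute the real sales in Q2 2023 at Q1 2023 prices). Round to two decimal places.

21108.61

Real = Nominal ÷ (Index/100) = 20602 ÷ (97.6/100)
     = 20602 ÷ 0.976 = 21108.6066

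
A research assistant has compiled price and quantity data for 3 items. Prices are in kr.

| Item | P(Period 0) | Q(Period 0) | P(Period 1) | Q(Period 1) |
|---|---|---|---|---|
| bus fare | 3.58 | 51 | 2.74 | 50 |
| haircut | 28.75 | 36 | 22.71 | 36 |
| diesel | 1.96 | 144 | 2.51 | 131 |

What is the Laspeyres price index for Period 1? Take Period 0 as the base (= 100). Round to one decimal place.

87.9

Laspeyres price index uses base-period quantities as weights.
ΣP(Period 1)·Q(Period 0) = 2.74×51 + 22.71×36 + 2.51×144 = 139.74 + 817.56 + 361.44 = 1318.74
ΣP(Period 0)·Q(Period 0) = 3.58×51 + 28.75×36 + 1.96×144 = 182.58 + 1035 + 282.24 = 1499.82
Index = 1318.74 / 1499.82 × 100 = 87.9266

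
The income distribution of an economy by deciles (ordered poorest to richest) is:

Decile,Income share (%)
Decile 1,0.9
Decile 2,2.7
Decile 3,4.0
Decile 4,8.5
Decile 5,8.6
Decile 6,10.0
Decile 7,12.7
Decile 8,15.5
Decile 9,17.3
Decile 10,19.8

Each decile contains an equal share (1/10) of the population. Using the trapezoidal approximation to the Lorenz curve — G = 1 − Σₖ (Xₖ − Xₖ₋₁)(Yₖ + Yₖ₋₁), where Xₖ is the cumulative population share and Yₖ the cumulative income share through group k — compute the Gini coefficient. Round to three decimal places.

Cumulative income shares Yₖ: 0.0090, 0.0360, 0.0760, 0.1610, 0.2470, 0.3470, 0.4740, 0.6290, 0.8020, 1.0000
Σ (Xₖ−Xₖ₋₁)(Yₖ+Yₖ₋₁) = (1/10)(0.0090+0.0000) + (1/10)(0.0360+0.0090) + (1/10)(0.0760+0.0360) + (1/10)(0.1610+0.0760) + (1/10)(0.2470+0.1610) + (1/10)(0.3470+0.2470) + (1/10)(0.4740+0.3470) + (1/10)(0.6290+0.4740) + (1/10)(0.8020+0.6290) + (1/10)(1.0000+0.8020)
  = 0.0009 + 0.0045 + 0.0112 + 0.0237 + 0.0408 + 0.0594 + 0.0821 + 0.1103 + 0.1431 + 0.1802 = 0.6562
G = 1 − 0.6562 = 0.3438

0.344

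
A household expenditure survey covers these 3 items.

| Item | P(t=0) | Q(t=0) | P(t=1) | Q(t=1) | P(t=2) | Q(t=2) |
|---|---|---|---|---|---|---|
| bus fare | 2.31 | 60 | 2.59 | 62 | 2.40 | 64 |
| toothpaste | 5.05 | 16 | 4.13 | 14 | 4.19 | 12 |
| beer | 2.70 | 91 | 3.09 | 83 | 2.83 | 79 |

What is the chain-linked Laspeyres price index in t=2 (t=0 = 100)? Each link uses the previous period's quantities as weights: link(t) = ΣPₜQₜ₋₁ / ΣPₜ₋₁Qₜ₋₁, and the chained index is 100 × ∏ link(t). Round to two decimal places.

Link t=0→t=1:
ΣP(t=1)Q(t=0) = 2.59×60 + 4.13×16 + 3.09×91 = 155.4 + 66.08 + 281.19 = 502.67
ΣP(t=0)Q(t=0) = 2.31×60 + 5.05×16 + 2.70×91 = 138.6 + 80.8 + 245.7 = 465.1
link = 502.67/465.1 = 1.080778
Link t=1→t=2:
ΣP(t=2)Q(t=1) = 2.40×62 + 4.19×14 + 2.83×83 = 148.8 + 58.66 + 234.89 = 442.35
ΣP(t=1)Q(t=1) = 2.59×62 + 4.13×14 + 3.09×83 = 160.58 + 57.82 + 256.47 = 474.87
link = 442.35/474.87 = 0.931518
Chained index = 100 × 1.080778 × 0.931518 = 100.6765

100.68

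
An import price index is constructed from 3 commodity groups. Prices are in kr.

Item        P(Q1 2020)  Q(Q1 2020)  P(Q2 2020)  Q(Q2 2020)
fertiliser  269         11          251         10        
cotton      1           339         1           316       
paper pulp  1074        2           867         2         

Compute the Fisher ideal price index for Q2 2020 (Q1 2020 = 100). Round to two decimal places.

88.62

Laspeyres component (base-period weights):
ΣP(Q2 2020)Q(Q1 2020) = 251×11 + 1×339 + 867×2 = 2761 + 339 + 1734 = 4834
ΣP(Q1 2020)Q(Q1 2020) = 269×11 + 1×339 + 1074×2 = 2959 + 339 + 2148 = 5446
L = 4834 / 5446 × 100 = 88.7624
Paasche component (current-period weights):
ΣP(Q2 2020)Q(Q2 2020) = 251×10 + 1×316 + 867×2 = 2510 + 316 + 1734 = 4560
ΣP(Q1 2020)Q(Q2 2020) = 269×10 + 1×316 + 1074×2 = 2690 + 316 + 2148 = 5154
P = 4560 / 5154 × 100 = 88.4750
Fisher = √(L × P) = √(88.7624 × 88.4750) = 88.6186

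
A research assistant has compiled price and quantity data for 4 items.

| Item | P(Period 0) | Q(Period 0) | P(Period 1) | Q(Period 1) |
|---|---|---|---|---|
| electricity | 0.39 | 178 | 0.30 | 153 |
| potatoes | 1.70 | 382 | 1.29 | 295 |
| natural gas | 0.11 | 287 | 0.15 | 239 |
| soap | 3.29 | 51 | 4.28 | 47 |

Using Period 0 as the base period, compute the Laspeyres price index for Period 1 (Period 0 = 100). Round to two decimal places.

87.95

Laspeyres price index uses base-period quantities as weights.
ΣP(Period 1)·Q(Period 0) = 0.30×178 + 1.29×382 + 0.15×287 + 4.28×51 = 53.4 + 492.78 + 43.05 + 218.28 = 807.51
ΣP(Period 0)·Q(Period 0) = 0.39×178 + 1.70×382 + 0.11×287 + 3.29×51 = 69.42 + 649.4 + 31.57 + 167.79 = 918.18
Index = 807.51 / 918.18 × 100 = 87.9468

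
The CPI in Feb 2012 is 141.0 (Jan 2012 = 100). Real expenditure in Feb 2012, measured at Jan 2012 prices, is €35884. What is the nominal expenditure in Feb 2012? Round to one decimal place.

Nominal = Real × (Index/100) = 35884 × (141.0/100)
        = 35884 × 1.410 = 50596.4400

50596.4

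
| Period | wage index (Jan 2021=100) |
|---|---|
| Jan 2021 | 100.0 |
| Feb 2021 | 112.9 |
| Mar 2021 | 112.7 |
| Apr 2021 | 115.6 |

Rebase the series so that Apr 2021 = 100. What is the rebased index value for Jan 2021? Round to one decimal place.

86.5

Rebased(Jan 2021) = 100.0 / 115.6 × 100 = 86.5052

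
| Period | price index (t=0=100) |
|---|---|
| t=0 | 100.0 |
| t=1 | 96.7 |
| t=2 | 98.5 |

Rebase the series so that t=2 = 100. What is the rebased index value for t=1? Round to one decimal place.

Rebased(t=1) = 96.7 / 98.5 × 100 = 98.1726

98.2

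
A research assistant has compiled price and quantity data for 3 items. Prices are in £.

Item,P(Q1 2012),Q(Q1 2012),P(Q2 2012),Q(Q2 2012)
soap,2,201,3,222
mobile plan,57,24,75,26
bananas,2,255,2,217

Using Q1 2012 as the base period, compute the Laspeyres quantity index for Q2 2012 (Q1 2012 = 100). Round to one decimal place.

103.5

Laspeyres quantity index uses base-period prices as weights.
ΣP(Q1 2012)·Q(Q2 2012) = 2×222 + 57×26 + 2×217 = 444 + 1482 + 434 = 2360
ΣP(Q1 2012)·Q(Q1 2012) = 2×201 + 57×24 + 2×255 = 402 + 1368 + 510 = 2280
Index = 2360 / 2280 × 100 = 103.5088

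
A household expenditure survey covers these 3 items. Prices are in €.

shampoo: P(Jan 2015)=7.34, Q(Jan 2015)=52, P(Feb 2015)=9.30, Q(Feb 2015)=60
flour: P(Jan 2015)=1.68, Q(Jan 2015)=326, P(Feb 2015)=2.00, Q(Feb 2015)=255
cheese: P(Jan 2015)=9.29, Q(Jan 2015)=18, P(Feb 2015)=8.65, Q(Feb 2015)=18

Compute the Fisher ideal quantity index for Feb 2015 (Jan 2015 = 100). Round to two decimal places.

Laspeyres component (base-period weights):
ΣP(Jan 2015)Q(Feb 2015) = 7.34×60 + 1.68×255 + 9.29×18 = 440.4 + 428.4 + 167.22 = 1036.02
ΣP(Jan 2015)Q(Jan 2015) = 7.34×52 + 1.68×326 + 9.29×18 = 381.68 + 547.68 + 167.22 = 1096.58
L = 1036.02 / 1096.58 × 100 = 94.4774
Paasche component (current-period weights):
ΣP(Feb 2015)Q(Feb 2015) = 9.30×60 + 2.00×255 + 8.65×18 = 558 + 510 + 155.7 = 1223.7
ΣP(Feb 2015)Q(Jan 2015) = 9.30×52 + 2.00×326 + 8.65×18 = 483.6 + 652 + 155.7 = 1291.3
P = 1223.7 / 1291.3 × 100 = 94.7650
Fisher = √(L × P) = √(94.4774 × 94.7650) = 94.6211

94.62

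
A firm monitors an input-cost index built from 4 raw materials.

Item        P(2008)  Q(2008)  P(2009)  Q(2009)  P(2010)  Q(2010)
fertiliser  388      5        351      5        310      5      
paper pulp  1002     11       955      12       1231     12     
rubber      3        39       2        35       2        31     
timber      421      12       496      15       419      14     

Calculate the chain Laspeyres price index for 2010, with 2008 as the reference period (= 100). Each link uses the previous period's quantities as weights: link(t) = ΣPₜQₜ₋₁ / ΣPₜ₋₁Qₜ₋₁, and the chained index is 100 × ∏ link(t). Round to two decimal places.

Link 2008→2009:
ΣP(2009)Q(2008) = 351×5 + 955×11 + 2×39 + 496×12 = 1755 + 10505 + 78 + 5952 = 18290
ΣP(2008)Q(2008) = 388×5 + 1002×11 + 3×39 + 421×12 = 1940 + 11022 + 117 + 5052 = 18131
link = 18290/18131 = 1.008770
Link 2009→2010:
ΣP(2010)Q(2009) = 310×5 + 1231×12 + 2×35 + 419×15 = 1550 + 14772 + 70 + 6285 = 22677
ΣP(2009)Q(2009) = 351×5 + 955×12 + 2×35 + 496×15 = 1755 + 11460 + 70 + 7440 = 20725
link = 22677/20725 = 1.094186
Chained index = 100 × 1.008770 × 1.094186 = 110.3781

110.38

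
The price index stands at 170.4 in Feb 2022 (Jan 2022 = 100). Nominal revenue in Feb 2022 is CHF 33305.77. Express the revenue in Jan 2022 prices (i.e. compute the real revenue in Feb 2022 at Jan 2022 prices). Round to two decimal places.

Real = Nominal ÷ (Index/100) = 33305.77 ÷ (170.4/100)
     = 33305.77 ÷ 1.704 = 19545.6397

19545.64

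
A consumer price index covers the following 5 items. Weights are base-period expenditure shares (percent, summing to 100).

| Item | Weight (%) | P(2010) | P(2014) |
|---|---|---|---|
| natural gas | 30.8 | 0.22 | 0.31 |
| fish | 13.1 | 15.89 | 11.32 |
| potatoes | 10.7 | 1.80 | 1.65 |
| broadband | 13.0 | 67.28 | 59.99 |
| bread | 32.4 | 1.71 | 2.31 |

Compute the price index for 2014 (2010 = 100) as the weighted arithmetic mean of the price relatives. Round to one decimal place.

natural gas: 30.8 × (0.31/0.22) = 30.8 × 1.409091 = 43.4000
fish: 13.1 × (11.32/15.89) = 13.1 × 0.712398 = 9.3324
potatoes: 10.7 × (1.65/1.80) = 10.7 × 0.916667 = 9.8083
broadband: 13.0 × (59.99/67.28) = 13.0 × 0.891647 = 11.5914
bread: 32.4 × (2.31/1.71) = 32.4 × 1.350877 = 43.7684
Index = Σ wᵢ·(p₁ᵢ/p₀ᵢ) = 43.4000 + 9.3324 + 9.8083 + 11.5914 + 43.7684 = 117.9006

117.9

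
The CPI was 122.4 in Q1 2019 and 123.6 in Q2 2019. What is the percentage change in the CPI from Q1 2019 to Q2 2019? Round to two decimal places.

0.98%

Change = (123.6 − 122.4) / 122.4 × 100
       = 1.2 / 122.4 × 100 = 0.9804%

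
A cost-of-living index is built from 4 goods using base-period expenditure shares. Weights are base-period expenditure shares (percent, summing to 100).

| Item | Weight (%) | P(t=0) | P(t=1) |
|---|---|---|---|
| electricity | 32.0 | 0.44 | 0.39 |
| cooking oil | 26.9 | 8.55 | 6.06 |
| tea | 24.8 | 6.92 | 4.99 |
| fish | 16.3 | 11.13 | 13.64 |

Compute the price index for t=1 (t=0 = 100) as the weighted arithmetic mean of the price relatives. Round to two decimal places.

electricity: 32.0 × (0.39/0.44) = 32.0 × 0.886364 = 28.3636
cooking oil: 26.9 × (6.06/8.55) = 26.9 × 0.708772 = 19.0660
tea: 24.8 × (4.99/6.92) = 24.8 × 0.721098 = 17.8832
fish: 16.3 × (13.64/11.13) = 16.3 × 1.225517 = 19.9759
Index = Σ wᵢ·(p₁ᵢ/p₀ᵢ) = 28.3636 + 19.0660 + 17.8832 + 19.9759 = 85.2888

85.29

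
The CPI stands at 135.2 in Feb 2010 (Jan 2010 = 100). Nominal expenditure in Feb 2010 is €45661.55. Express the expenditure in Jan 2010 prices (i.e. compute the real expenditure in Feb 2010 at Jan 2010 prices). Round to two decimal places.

33773.34

Real = Nominal ÷ (Index/100) = 45661.55 ÷ (135.2/100)
     = 45661.55 ÷ 1.352 = 33773.3358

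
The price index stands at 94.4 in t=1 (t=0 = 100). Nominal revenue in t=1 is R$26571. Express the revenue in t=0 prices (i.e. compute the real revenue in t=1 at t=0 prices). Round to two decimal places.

28147.25

Real = Nominal ÷ (Index/100) = 26571 ÷ (94.4/100)
     = 26571 ÷ 0.944 = 28147.2458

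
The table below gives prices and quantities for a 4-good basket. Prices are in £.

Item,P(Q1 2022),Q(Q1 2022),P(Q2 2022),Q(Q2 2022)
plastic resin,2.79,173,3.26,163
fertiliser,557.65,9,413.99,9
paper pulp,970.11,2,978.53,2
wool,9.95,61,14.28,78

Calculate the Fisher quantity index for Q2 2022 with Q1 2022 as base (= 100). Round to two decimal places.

Laspeyres component (base-period weights):
ΣP(Q1 2022)Q(Q2 2022) = 2.79×163 + 557.65×9 + 970.11×2 + 9.95×78 = 454.77 + 5018.85 + 1940.22 + 776.1 = 8189.94
ΣP(Q1 2022)Q(Q1 2022) = 2.79×173 + 557.65×9 + 970.11×2 + 9.95×61 = 482.67 + 5018.85 + 1940.22 + 606.95 = 8048.69
L = 8189.94 / 8048.69 × 100 = 101.7549
Paasche component (current-period weights):
ΣP(Q2 2022)Q(Q2 2022) = 3.26×163 + 413.99×9 + 978.53×2 + 14.28×78 = 531.38 + 3725.91 + 1957.06 + 1113.84 = 7328.19
ΣP(Q2 2022)Q(Q1 2022) = 3.26×173 + 413.99×9 + 978.53×2 + 14.28×61 = 563.98 + 3725.91 + 1957.06 + 871.08 = 7118.03
P = 7328.19 / 7118.03 × 100 = 102.9525
Fisher = √(L × P) = √(101.7549 × 102.9525) = 102.3520

102.35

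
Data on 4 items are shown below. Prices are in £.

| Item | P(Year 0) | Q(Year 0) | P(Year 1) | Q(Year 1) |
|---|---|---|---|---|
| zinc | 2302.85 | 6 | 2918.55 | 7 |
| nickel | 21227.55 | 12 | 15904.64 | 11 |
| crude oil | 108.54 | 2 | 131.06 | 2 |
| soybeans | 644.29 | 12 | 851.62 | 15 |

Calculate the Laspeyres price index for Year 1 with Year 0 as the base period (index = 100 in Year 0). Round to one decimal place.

79.2

Laspeyres price index uses base-period quantities as weights.
ΣP(Year 1)·Q(Year 0) = 2918.55×6 + 15904.64×12 + 131.06×2 + 851.62×12 = 17511.3 + 190855.68 + 262.12 + 10219.44 = 218848.54
ΣP(Year 0)·Q(Year 0) = 2302.85×6 + 21227.55×12 + 108.54×2 + 644.29×12 = 13817.1 + 254730.6 + 217.08 + 7731.48 = 276496.26
Index = 218848.54 / 276496.26 × 100 = 79.1506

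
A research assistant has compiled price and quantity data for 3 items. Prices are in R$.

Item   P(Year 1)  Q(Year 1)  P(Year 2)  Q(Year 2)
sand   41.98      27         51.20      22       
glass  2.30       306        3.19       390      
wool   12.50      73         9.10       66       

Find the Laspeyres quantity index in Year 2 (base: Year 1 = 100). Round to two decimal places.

96.21

Laspeyres quantity index uses base-period prices as weights.
ΣP(Year 1)·Q(Year 2) = 41.98×22 + 2.30×390 + 12.50×66 = 923.56 + 897 + 825 = 2645.56
ΣP(Year 1)·Q(Year 1) = 41.98×27 + 2.30×306 + 12.50×73 = 1133.46 + 703.8 + 912.5 = 2749.76
Index = 2645.56 / 2749.76 × 100 = 96.2106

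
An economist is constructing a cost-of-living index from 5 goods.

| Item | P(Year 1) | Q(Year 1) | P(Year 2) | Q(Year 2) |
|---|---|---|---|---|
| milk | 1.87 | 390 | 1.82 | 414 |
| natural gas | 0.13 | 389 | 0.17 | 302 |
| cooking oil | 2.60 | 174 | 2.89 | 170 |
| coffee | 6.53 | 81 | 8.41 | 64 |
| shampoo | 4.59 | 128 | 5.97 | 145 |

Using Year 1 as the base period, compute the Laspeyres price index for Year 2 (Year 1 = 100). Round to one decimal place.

Laspeyres price index uses base-period quantities as weights.
ΣP(Year 2)·Q(Year 1) = 1.82×390 + 0.17×389 + 2.89×174 + 8.41×81 + 5.97×128 = 709.8 + 66.13 + 502.86 + 681.21 + 764.16 = 2724.16
ΣP(Year 1)·Q(Year 1) = 1.87×390 + 0.13×389 + 2.60×174 + 6.53×81 + 4.59×128 = 729.3 + 50.57 + 452.4 + 528.93 + 587.52 = 2348.72
Index = 2724.16 / 2348.72 × 100 = 115.9849

116.0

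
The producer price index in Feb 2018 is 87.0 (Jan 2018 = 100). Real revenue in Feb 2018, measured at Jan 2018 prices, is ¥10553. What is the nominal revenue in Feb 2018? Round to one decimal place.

9181.1

Nominal = Real × (Index/100) = 10553 × (87.0/100)
        = 10553 × 0.870 = 9181.1100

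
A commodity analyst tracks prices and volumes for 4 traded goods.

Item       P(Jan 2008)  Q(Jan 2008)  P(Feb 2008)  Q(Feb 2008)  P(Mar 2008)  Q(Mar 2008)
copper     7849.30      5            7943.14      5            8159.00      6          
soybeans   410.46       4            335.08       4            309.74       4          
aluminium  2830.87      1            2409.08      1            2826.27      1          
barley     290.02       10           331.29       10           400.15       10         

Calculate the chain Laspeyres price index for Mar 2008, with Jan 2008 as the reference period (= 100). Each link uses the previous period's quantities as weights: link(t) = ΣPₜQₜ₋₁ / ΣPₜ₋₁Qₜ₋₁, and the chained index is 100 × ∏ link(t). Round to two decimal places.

Link Jan 2008→Feb 2008:
ΣP(Feb 2008)Q(Jan 2008) = 7943.14×5 + 335.08×4 + 2409.08×1 + 331.29×10 = 39715.7 + 1340.32 + 2409.08 + 3312.9 = 46778
ΣP(Jan 2008)Q(Jan 2008) = 7849.30×5 + 410.46×4 + 2830.87×1 + 290.02×10 = 39246.5 + 1641.84 + 2830.87 + 2900.2 = 46619.41
link = 46778/46619.41 = 1.003402
Link Feb 2008→Mar 2008:
ΣP(Mar 2008)Q(Feb 2008) = 8159.00×5 + 309.74×4 + 2826.27×1 + 400.15×10 = 40795 + 1238.96 + 2826.27 + 4001.5 = 48861.73
ΣP(Feb 2008)Q(Feb 2008) = 7943.14×5 + 335.08×4 + 2409.08×1 + 331.29×10 = 39715.7 + 1340.32 + 2409.08 + 3312.9 = 46778
link = 48861.73/46778 = 1.044545
Chained index = 100 × 1.003402 × 1.044545 = 104.8098

104.81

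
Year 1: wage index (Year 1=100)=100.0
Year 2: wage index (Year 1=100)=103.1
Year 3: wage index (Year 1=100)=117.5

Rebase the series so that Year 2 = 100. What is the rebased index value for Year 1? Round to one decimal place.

Rebased(Year 1) = 100.0 / 103.1 × 100 = 96.9932

97.0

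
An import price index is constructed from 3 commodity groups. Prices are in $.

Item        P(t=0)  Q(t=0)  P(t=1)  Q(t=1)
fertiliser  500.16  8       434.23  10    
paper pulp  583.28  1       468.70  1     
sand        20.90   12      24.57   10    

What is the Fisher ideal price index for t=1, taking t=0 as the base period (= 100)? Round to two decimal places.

Laspeyres component (base-period weights):
ΣP(t=1)Q(t=0) = 434.23×8 + 468.70×1 + 24.57×12 = 3473.84 + 468.7 + 294.84 = 4237.38
ΣP(t=0)Q(t=0) = 500.16×8 + 583.28×1 + 20.90×12 = 4001.28 + 583.28 + 250.8 = 4835.36
L = 4237.38 / 4835.36 × 100 = 87.6332
Paasche component (current-period weights):
ΣP(t=1)Q(t=1) = 434.23×10 + 468.70×1 + 24.57×10 = 4342.3 + 468.7 + 245.7 = 5056.7
ΣP(t=0)Q(t=1) = 500.16×10 + 583.28×1 + 20.90×10 = 5001.6 + 583.28 + 209 = 5793.88
P = 5056.7 / 5793.88 × 100 = 87.2766
Fisher = √(L × P) = √(87.6332 × 87.2766) = 87.4547

87.45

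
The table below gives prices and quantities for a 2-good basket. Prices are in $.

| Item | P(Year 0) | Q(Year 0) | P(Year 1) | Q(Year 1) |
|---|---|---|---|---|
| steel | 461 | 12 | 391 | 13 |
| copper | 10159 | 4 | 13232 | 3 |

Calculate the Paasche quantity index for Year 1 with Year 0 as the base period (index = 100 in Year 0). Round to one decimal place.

Paasche quantity index uses current-period prices as weights.
ΣP(Year 1)·Q(Year 1) = 391×13 + 13232×3 = 5083 + 39696 = 44779
ΣP(Year 1)·Q(Year 0) = 391×12 + 13232×4 = 4692 + 52928 = 57620
Index = 44779 / 57620 × 100 = 77.7143

77.7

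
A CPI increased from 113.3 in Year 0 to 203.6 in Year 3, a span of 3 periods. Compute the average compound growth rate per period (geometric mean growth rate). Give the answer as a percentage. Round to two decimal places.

Growth factor = (203.6/113.3)^(1/3) = (1.796999)^(1/3) = 1.215764
Growth rate = 1.215764 − 1 = 0.215764 = 21.5764%

21.58%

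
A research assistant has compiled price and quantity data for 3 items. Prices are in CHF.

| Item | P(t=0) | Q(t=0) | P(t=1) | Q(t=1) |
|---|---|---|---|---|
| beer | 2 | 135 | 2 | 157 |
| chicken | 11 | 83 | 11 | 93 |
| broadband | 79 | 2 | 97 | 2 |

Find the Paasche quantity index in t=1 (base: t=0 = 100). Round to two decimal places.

111.18

Paasche quantity index uses current-period prices as weights.
ΣP(t=1)·Q(t=1) = 2×157 + 11×93 + 97×2 = 314 + 1023 + 194 = 1531
ΣP(t=1)·Q(t=0) = 2×135 + 11×83 + 97×2 = 270 + 913 + 194 = 1377
Index = 1531 / 1377 × 100 = 111.1837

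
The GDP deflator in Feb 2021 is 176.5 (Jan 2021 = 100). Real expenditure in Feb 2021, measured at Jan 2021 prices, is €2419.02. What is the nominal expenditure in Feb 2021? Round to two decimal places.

Nominal = Real × (Index/100) = 2419.02 × (176.5/100)
        = 2419.02 × 1.765 = 4269.5703

4269.57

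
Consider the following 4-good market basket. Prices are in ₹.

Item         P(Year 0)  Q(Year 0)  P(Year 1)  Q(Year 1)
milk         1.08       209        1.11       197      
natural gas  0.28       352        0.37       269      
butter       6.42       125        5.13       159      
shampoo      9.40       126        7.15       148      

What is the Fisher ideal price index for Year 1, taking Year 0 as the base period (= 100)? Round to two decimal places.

81.79

Laspeyres component (base-period weights):
ΣP(Year 1)Q(Year 0) = 1.11×209 + 0.37×352 + 5.13×125 + 7.15×126 = 231.99 + 130.24 + 641.25 + 900.9 = 1904.38
ΣP(Year 0)Q(Year 0) = 1.08×209 + 0.28×352 + 6.42×125 + 9.40×126 = 225.72 + 98.56 + 802.5 + 1184.4 = 2311.18
L = 1904.38 / 2311.18 × 100 = 82.3986
Paasche component (current-period weights):
ΣP(Year 1)Q(Year 1) = 1.11×197 + 0.37×269 + 5.13×159 + 7.15×148 = 218.67 + 99.53 + 815.67 + 1058.2 = 2192.07
ΣP(Year 0)Q(Year 1) = 1.08×197 + 0.28×269 + 6.42×159 + 9.40×148 = 212.76 + 75.32 + 1020.78 + 1391.2 = 2700.06
P = 2192.07 / 2700.06 × 100 = 81.1860
Fisher = √(L × P) = √(82.3986 × 81.1860) = 81.7900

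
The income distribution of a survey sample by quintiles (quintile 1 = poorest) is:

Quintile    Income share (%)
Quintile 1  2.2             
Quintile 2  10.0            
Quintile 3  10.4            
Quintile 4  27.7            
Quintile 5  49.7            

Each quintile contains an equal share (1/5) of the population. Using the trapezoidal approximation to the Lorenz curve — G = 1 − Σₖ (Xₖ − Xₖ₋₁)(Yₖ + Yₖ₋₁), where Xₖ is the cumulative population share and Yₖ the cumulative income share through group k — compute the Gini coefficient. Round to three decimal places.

Cumulative income shares Yₖ: 0.0220, 0.1220, 0.2260, 0.5030, 1.0000
Σ (Xₖ−Xₖ₋₁)(Yₖ+Yₖ₋₁) = (1/5)(0.0220+0.0000) + (1/5)(0.1220+0.0220) + (1/5)(0.2260+0.1220) + (1/5)(0.5030+0.2260) + (1/5)(1.0000+0.5030)
  = 0.0044 + 0.0288 + 0.0696 + 0.1458 + 0.3006 = 0.5492
G = 1 − 0.5492 = 0.4508

0.451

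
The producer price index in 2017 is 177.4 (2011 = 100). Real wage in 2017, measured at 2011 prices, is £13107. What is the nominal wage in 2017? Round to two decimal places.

Nominal = Real × (Index/100) = 13107 × (177.4/100)
        = 13107 × 1.774 = 23251.8180

23251.82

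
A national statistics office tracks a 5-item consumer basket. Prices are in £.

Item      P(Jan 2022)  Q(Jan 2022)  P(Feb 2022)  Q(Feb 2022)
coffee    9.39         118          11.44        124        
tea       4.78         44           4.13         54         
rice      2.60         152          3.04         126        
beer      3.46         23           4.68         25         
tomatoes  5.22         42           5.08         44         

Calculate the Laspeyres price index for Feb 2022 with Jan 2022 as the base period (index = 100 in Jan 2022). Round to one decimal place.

115.0

Laspeyres price index uses base-period quantities as weights.
ΣP(Feb 2022)·Q(Jan 2022) = 11.44×118 + 4.13×44 + 3.04×152 + 4.68×23 + 5.08×42 = 1349.92 + 181.72 + 462.08 + 107.64 + 213.36 = 2314.72
ΣP(Jan 2022)·Q(Jan 2022) = 9.39×118 + 4.78×44 + 2.60×152 + 3.46×23 + 5.22×42 = 1108.02 + 210.32 + 395.2 + 79.58 + 219.24 = 2012.36
Index = 2314.72 / 2012.36 × 100 = 115.0251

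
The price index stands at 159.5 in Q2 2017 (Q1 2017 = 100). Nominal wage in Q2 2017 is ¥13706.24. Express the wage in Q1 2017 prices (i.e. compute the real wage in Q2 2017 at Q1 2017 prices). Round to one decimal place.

Real = Nominal ÷ (Index/100) = 13706.24 ÷ (159.5/100)
     = 13706.24 ÷ 1.595 = 8593.2539

8593.3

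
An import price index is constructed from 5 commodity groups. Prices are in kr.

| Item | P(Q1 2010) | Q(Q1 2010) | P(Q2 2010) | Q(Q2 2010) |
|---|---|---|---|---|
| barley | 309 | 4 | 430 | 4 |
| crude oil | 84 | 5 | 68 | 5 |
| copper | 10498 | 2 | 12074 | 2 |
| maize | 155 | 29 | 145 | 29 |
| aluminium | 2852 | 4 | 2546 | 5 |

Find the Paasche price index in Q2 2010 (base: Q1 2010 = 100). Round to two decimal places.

Paasche price index uses current-period quantities as weights.
ΣP(Q2 2010)·Q(Q2 2010) = 430×4 + 68×5 + 12074×2 + 145×29 + 2546×5 = 1720 + 340 + 24148 + 4205 + 12730 = 43143
ΣP(Q1 2010)·Q(Q2 2010) = 309×4 + 84×5 + 10498×2 + 155×29 + 2852×5 = 1236 + 420 + 20996 + 4495 + 14260 = 41407
Index = 43143 / 41407 × 100 = 104.1925

104.19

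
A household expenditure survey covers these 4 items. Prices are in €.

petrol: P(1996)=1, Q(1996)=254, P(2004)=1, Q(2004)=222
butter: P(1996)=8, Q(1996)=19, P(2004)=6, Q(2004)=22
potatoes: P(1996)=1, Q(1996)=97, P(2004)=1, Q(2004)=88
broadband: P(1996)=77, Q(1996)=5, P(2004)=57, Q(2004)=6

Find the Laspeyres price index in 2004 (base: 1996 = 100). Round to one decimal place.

Laspeyres price index uses base-period quantities as weights.
ΣP(2004)·Q(1996) = 1×254 + 6×19 + 1×97 + 57×5 = 254 + 114 + 97 + 285 = 750
ΣP(1996)·Q(1996) = 1×254 + 8×19 + 1×97 + 77×5 = 254 + 152 + 97 + 385 = 888
Index = 750 / 888 × 100 = 84.4595

84.5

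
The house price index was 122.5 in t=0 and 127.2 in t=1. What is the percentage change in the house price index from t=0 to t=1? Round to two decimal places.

Change = (127.2 − 122.5) / 122.5 × 100
       = 4.7 / 122.5 × 100 = 3.8367%

3.84%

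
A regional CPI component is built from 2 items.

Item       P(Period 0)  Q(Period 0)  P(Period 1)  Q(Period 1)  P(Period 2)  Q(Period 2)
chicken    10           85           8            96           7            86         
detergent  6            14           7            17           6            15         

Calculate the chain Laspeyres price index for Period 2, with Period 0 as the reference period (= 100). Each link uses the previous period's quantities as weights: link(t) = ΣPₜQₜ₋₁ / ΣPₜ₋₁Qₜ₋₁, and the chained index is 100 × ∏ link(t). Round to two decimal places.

72.69

Link Period 0→Period 1:
ΣP(Period 1)Q(Period 0) = 8×85 + 7×14 = 680 + 98 = 778
ΣP(Period 0)Q(Period 0) = 10×85 + 6×14 = 850 + 84 = 934
link = 778/934 = 0.832976
Link Period 1→Period 2:
ΣP(Period 2)Q(Period 1) = 7×96 + 6×17 = 672 + 102 = 774
ΣP(Period 1)Q(Period 1) = 8×96 + 7×17 = 768 + 119 = 887
link = 774/887 = 0.872604
Chained index = 100 × 0.832976 × 0.872604 = 72.6859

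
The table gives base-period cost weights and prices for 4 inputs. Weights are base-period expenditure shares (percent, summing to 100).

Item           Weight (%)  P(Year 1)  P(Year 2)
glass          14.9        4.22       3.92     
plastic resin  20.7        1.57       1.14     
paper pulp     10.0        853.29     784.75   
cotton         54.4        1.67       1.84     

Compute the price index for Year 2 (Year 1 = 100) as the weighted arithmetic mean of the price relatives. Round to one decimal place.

98.0

glass: 14.9 × (3.92/4.22) = 14.9 × 0.928910 = 13.8408
plastic resin: 20.7 × (1.14/1.57) = 20.7 × 0.726115 = 15.0306
paper pulp: 10.0 × (784.75/853.29) = 10.0 × 0.919676 = 9.1968
cotton: 54.4 × (1.84/1.67) = 54.4 × 1.101796 = 59.9377
Index = Σ wᵢ·(p₁ᵢ/p₀ᵢ) = 13.8408 + 15.0306 + 9.1968 + 59.9377 = 98.0058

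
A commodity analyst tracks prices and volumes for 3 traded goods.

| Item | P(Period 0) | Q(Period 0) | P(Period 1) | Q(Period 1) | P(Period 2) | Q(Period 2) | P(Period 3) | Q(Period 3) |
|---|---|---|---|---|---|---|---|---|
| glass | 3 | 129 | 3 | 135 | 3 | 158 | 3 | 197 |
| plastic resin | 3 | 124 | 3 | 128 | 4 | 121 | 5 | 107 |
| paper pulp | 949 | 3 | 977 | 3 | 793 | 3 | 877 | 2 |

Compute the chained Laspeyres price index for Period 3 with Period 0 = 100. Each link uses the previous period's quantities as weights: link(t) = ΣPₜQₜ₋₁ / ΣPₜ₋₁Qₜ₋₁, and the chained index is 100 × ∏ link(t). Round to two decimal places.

100.80

Link Period 0→Period 1:
ΣP(Period 1)Q(Period 0) = 3×129 + 3×124 + 977×3 = 387 + 372 + 2931 = 3690
ΣP(Period 0)Q(Period 0) = 3×129 + 3×124 + 949×3 = 387 + 372 + 2847 = 3606
link = 3690/3606 = 1.023295
Link Period 1→Period 2:
ΣP(Period 2)Q(Period 1) = 3×135 + 4×128 + 793×3 = 405 + 512 + 2379 = 3296
ΣP(Period 1)Q(Period 1) = 3×135 + 3×128 + 977×3 = 405 + 384 + 2931 = 3720
link = 3296/3720 = 0.886022
Link Period 2→Period 3:
ΣP(Period 3)Q(Period 2) = 3×158 + 5×121 + 877×3 = 474 + 605 + 2631 = 3710
ΣP(Period 2)Q(Period 2) = 3×158 + 4×121 + 793×3 = 474 + 484 + 2379 = 3337
link = 3710/3337 = 1.111777
Chained index = 100 × 1.023295 × 0.886022 × 1.111777 = 100.8005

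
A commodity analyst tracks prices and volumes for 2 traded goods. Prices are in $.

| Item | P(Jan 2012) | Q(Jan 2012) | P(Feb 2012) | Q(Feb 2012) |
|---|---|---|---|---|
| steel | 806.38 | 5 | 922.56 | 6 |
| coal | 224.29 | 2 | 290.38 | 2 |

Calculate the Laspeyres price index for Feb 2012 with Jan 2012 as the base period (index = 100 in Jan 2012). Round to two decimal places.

115.92

Laspeyres price index uses base-period quantities as weights.
ΣP(Feb 2012)·Q(Jan 2012) = 922.56×5 + 290.38×2 = 4612.8 + 580.76 = 5193.56
ΣP(Jan 2012)·Q(Jan 2012) = 806.38×5 + 224.29×2 = 4031.9 + 448.58 = 4480.48
Index = 5193.56 / 4480.48 × 100 = 115.9153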